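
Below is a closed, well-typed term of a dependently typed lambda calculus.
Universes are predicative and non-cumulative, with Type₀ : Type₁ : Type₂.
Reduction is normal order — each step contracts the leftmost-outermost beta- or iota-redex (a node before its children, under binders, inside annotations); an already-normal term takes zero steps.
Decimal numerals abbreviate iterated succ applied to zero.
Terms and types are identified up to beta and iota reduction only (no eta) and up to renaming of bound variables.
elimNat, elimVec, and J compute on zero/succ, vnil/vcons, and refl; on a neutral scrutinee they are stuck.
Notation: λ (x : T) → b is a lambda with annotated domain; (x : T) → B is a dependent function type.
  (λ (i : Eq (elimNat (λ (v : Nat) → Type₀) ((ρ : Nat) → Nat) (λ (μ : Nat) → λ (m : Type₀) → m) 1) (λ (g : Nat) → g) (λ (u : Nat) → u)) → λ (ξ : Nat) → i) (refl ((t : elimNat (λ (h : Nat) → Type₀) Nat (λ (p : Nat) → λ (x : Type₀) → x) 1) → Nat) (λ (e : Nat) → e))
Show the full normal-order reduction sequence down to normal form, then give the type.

normal-order reduction:
  (λ (i : Eq (elimNat (λ (v : Nat) → Type₀) ((ρ : Nat) → Nat) (λ (μ : Nat) → λ (m : Type₀) → m) 1) (λ (g : Nat) → g) (λ (u : Nat) → u)) → λ (ξ : Nat) → i) (refl ((t : elimNat (λ (h : Nat) → Type₀) Nat (λ (p : Nat) → λ (x : Type₀) → x) 1) → Nat) (λ (e : Nat) → e))
  ~> λ (i : Nat) → refl ((v : elimNat (λ (ρ : Nat) → Type₀) Nat (λ (μ : Nat) → λ (m : Type₀) → m) 1) → Nat) (λ (g : Nat) → g)
  ~> λ (i : Nat) → refl ((v : (λ (ρ : Nat) → λ (μ : Type₀) → μ) 0 (elimNat (λ (m : Nat) → Type₀) Nat (λ (g : Nat) → λ (u : Type₀) → u) 0)) → Nat) (λ (ξ : Nat) → ξ)
  ~> λ (i : Nat) → refl ((v : (λ (ρ : Type₀) → ρ) (elimNat (λ (μ : Nat) → Type₀) Nat (λ (m : Nat) → λ (g : Type₀) → g) 0)) → Nat) (λ (u : Nat) → u)
  ~> λ (i : Nat) → refl ((v : elimNat (λ (ρ : Nat) → Type₀) Nat (λ (μ : Nat) → λ (m : Type₀) → m) 0) → Nat) (λ (g : Nat) → g)
  ~> λ (i : Nat) → refl ((v : Nat) → Nat) (λ (ρ : Nat) → ρ)
inferred type:
  (i : Nat) → Eq ((v : Nat) → Nat) (λ (ρ : Nat) → ρ) (λ (μ : Nat) → μ)


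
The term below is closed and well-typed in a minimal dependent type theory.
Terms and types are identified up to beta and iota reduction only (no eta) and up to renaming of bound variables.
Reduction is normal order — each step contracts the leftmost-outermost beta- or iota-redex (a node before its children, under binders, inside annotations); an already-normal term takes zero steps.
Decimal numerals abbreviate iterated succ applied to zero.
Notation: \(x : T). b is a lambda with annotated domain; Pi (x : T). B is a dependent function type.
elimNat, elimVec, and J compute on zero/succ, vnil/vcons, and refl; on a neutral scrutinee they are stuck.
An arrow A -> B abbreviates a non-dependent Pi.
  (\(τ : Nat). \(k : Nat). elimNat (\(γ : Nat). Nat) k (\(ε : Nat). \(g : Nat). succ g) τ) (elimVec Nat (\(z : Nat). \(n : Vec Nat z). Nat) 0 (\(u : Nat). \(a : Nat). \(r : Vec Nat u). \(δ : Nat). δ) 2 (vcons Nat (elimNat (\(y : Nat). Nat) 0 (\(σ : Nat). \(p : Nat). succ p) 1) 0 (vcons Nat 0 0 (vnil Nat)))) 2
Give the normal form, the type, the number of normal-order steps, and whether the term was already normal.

resulting normal form:
  2
the term's type:
  Nat
normal-order step count: 14
started in normal form: no
first contracted redex: a beta-redex


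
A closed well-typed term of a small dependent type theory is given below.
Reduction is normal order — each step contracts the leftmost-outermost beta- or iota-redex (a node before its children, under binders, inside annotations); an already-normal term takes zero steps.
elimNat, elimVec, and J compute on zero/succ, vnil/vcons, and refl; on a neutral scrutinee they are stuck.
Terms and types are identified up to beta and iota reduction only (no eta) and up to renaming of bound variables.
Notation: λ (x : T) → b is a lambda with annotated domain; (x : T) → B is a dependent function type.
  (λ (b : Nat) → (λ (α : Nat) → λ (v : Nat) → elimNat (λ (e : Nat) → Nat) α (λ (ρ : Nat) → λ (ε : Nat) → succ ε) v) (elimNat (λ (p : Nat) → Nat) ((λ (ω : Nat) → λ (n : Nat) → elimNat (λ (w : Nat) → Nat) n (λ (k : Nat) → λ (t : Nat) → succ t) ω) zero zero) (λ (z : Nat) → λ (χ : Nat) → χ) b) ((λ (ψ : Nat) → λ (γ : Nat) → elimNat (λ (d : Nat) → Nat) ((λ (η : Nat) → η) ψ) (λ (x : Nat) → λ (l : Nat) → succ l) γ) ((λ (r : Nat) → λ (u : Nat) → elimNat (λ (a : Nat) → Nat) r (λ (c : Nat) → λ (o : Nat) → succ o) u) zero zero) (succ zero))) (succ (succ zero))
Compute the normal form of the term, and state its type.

normal form:
  succ zero
type:
  Nat


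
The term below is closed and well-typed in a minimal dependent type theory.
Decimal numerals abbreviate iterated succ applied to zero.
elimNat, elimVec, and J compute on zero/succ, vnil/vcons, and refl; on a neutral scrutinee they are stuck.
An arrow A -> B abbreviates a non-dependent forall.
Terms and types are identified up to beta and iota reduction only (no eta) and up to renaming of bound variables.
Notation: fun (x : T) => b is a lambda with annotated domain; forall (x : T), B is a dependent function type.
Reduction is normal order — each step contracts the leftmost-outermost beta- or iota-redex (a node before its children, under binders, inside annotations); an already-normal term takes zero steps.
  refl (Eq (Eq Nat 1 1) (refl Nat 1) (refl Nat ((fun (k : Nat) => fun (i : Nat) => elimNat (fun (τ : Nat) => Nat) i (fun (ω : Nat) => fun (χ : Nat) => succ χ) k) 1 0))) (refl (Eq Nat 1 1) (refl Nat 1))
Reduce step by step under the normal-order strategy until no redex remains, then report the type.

normal-order reduction sequence:
  refl (Eq (Eq Nat 1 1) (refl Nat 1) (refl Nat ((fun (k : Nat) => fun (i : Nat) => elimNat (fun (τ : Nat) => Nat) i (fun (ω : Nat) => fun (χ : Nat) => succ χ) k) 1 0))) (refl (Eq Nat 1 1) (refl Nat 1))
  ~> refl (Eq (Eq Nat 1 1) (refl Nat 1) (refl Nat ((fun (k : Nat) => elimNat (fun (i : Nat) => Nat) k (fun (τ : Nat) => fun (ω : Nat) => succ ω) 1) 0))) (refl (Eq Nat 1 1) (refl Nat 1))
  ~> refl (Eq (Eq Nat 1 1) (refl Nat 1) (refl Nat (elimNat (fun (k : Nat) => Nat) 0 (fun (i : Nat) => fun (τ : Nat) => succ τ) 1))) (refl (Eq Nat 1 1) (refl Nat 1))
  ~> refl (Eq (Eq Nat 1 1) (refl Nat 1) (refl Nat ((fun (k : Nat) => fun (i : Nat) => succ i) 0 (elimNat (fun (τ : Nat) => Nat) 0 (fun (ω : Nat) => fun (χ : Nat) => succ χ) 0)))) (refl (Eq Nat 1 1) (refl Nat 1))
  ~> refl (Eq (Eq Nat 1 1) (refl Nat 1) (refl Nat ((fun (k : Nat) => succ k) (elimNat (fun (i : Nat) => Nat) 0 (fun (τ : Nat) => fun (ω : Nat) => succ ω) 0)))) (refl (Eq Nat 1 1) (refl Nat 1))
  ~> refl (Eq (Eq Nat 1 1) (refl Nat 1) (refl Nat (succ (elimNat (fun (k : Nat) => Nat) 0 (fun (i : Nat) => fun (τ : Nat) => succ τ) 0)))) (refl (Eq Nat 1 1) (refl Nat 1))
  ~> refl (Eq (Eq Nat 1 1) (refl Nat 1) (refl Nat 1)) (refl (Eq Nat 1 1) (refl Nat 1))
type:
  Eq (Eq (Eq Nat 1 1) (refl Nat 1) (refl Nat 1)) (refl (Eq Nat 1 1) (refl Nat 1)) (refl (Eq Nat 1 1) (refl Nat 1))


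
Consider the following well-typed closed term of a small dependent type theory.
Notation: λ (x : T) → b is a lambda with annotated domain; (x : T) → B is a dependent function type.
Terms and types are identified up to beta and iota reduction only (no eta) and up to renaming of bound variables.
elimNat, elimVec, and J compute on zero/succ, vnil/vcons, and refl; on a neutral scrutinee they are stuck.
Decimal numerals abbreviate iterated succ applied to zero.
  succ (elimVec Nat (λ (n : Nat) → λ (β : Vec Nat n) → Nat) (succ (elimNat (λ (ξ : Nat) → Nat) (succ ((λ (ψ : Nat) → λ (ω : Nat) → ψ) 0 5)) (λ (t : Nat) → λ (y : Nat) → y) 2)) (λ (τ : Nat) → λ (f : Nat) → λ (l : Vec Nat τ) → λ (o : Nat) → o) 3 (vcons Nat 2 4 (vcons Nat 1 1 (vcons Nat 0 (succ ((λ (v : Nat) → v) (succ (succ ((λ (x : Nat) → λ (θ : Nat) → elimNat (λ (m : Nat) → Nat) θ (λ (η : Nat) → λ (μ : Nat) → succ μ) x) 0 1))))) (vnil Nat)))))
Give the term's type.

the term's type:
  Nat


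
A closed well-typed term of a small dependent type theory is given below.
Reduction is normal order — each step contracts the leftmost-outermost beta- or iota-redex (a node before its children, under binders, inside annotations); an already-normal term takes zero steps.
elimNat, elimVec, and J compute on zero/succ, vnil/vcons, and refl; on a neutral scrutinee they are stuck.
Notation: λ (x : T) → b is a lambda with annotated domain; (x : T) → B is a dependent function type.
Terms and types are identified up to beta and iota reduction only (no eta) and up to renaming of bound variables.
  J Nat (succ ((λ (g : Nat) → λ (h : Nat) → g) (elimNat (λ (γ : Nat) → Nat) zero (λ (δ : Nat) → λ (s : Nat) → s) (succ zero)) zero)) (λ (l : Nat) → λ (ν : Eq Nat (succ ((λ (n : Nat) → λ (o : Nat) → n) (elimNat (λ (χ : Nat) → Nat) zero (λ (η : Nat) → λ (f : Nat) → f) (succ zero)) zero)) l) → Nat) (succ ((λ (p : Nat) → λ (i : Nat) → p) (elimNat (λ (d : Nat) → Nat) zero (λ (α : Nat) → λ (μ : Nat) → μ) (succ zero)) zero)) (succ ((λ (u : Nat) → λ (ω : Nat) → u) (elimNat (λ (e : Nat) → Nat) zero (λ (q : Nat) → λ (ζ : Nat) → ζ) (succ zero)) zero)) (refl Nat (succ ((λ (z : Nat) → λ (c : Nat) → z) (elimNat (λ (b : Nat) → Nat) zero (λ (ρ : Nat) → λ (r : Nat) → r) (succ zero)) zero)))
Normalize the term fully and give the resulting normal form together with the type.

reduced normal form:
  succ zero
type:
  Nat
observation: 7 normal-order steps normalize the term, beginning with a J iota-redex.


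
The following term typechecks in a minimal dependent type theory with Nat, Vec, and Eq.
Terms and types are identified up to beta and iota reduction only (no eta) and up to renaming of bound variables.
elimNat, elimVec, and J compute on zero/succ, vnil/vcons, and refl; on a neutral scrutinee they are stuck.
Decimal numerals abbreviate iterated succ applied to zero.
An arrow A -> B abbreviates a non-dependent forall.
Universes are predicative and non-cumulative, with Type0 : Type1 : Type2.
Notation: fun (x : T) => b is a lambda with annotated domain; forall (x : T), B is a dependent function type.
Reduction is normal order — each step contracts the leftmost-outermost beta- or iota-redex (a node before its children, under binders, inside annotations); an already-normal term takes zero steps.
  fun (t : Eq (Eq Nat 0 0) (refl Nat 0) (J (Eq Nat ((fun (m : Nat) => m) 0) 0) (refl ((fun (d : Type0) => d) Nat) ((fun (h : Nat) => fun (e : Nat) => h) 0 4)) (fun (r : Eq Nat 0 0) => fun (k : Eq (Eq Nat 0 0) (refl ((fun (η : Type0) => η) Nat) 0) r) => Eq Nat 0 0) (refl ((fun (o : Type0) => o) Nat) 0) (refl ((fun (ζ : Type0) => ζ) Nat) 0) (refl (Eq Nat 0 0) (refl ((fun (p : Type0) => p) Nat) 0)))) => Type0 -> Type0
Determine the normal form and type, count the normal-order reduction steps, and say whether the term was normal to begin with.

normal form:
  fun (t : Eq (Eq Nat 0 0) (refl Nat 0) (refl Nat 0)) => Type0 -> Type0
the term's type:
  Eq (Eq Nat 0 0) (refl Nat 0) (refl Nat 0) -> Type1
normal-order step count: 2
started in normal form: no
first redex: a J iota-redex


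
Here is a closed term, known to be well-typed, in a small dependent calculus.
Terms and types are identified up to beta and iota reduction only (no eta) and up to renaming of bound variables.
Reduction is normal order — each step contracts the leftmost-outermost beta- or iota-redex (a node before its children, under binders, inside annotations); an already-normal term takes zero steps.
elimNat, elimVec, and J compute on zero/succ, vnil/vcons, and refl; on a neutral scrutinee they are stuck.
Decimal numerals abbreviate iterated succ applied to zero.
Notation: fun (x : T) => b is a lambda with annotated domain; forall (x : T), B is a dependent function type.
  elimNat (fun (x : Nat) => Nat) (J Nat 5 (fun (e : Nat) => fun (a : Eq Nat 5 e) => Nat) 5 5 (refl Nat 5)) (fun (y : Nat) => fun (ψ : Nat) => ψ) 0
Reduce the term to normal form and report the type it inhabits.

reduced normal form:
  5
the term's type:
  Nat
observation: reduction starts at an elimNat iota-redex, and 2 normal-order steps reach the normal form.


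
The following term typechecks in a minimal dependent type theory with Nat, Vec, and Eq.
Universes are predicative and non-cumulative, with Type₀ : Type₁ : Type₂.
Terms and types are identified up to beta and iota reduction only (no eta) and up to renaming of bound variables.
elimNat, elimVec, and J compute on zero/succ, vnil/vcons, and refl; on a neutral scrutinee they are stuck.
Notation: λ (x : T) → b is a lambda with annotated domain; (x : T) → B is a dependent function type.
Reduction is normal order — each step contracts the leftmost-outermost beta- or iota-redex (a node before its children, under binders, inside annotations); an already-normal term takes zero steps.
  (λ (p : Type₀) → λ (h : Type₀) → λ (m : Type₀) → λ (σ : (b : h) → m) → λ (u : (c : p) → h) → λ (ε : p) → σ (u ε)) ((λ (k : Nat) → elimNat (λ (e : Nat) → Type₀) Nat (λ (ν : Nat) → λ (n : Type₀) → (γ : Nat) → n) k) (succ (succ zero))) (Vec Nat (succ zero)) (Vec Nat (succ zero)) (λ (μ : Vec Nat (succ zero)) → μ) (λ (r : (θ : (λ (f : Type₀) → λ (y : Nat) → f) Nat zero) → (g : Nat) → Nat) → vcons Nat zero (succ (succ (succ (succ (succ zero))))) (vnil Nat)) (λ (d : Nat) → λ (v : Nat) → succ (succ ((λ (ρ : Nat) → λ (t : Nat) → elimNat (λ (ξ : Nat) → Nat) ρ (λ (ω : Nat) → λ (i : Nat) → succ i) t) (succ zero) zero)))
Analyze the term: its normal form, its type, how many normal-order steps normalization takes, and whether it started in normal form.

resulting normal form:
  vcons Nat zero (succ (succ (succ (succ (succ zero))))) (vnil Nat)
type:
  Vec Nat (succ zero)
normal-order step count: 8
term was already normal: no
first redex: a beta-redex


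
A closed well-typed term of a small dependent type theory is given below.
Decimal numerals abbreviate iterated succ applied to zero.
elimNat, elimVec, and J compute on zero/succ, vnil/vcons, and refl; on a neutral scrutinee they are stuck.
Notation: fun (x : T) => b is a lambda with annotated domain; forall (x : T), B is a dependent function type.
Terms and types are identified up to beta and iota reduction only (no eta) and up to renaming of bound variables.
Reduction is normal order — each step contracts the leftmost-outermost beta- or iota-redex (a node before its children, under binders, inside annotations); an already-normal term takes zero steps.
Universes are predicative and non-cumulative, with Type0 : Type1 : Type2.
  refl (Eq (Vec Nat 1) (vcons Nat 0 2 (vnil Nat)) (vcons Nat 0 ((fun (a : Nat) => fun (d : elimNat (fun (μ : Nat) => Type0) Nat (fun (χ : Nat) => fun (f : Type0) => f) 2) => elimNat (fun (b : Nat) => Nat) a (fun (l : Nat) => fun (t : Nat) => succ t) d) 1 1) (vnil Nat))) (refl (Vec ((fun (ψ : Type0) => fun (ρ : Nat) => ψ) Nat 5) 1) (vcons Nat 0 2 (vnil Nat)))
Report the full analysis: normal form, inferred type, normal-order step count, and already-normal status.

normal form:
  refl (Eq (Vec Nat 1) (vcons Nat 0 2 (vnil Nat)) (vcons Nat 0 2 (vnil Nat))) (refl (Vec Nat 1) (vcons Nat 0 2 (vnil Nat)))
the term's type:
  Eq (Eq (Vec Nat 1) (vcons Nat 0 2 (vnil Nat)) (vcons Nat 0 2 (vnil Nat))) (refl (Vec Nat 1) (vcons Nat 0 2 (vnil Nat))) (refl (Vec Nat 1) (vcons Nat 0 2 (vnil Nat)))
steps to reach normal form (normal order): 8
started in normal form: no
first redex: a beta-redex


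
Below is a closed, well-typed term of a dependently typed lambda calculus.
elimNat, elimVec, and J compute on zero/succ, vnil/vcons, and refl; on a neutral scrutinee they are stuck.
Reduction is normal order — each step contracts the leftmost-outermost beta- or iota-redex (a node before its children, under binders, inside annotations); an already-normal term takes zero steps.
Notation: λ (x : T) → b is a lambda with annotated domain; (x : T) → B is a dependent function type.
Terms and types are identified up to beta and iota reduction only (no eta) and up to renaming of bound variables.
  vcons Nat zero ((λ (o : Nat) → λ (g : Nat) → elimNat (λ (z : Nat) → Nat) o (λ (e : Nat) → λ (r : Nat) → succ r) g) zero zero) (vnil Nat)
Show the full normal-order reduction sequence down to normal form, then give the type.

normal-order reduction:
  vcons Nat zero ((λ (o : Nat) → λ (g : Nat) → elimNat (λ (z : Nat) → Nat) o (λ (e : Nat) → λ (r : Nat) → succ r) g) zero zero) (vnil Nat)
  ~> vcons Nat zero ((λ (o : Nat) → elimNat (λ (g : Nat) → Nat) zero (λ (z : Nat) → λ (e : Nat) → succ e) o) zero) (vnil Nat)
  ~> vcons Nat zero (elimNat (λ (o : Nat) → Nat) zero (λ (g : Nat) → λ (z : Nat) → succ z) zero) (vnil Nat)
  ~> vcons Nat zero zero (vnil Nat)
inferred type:
  Vec Nat (succ zero)


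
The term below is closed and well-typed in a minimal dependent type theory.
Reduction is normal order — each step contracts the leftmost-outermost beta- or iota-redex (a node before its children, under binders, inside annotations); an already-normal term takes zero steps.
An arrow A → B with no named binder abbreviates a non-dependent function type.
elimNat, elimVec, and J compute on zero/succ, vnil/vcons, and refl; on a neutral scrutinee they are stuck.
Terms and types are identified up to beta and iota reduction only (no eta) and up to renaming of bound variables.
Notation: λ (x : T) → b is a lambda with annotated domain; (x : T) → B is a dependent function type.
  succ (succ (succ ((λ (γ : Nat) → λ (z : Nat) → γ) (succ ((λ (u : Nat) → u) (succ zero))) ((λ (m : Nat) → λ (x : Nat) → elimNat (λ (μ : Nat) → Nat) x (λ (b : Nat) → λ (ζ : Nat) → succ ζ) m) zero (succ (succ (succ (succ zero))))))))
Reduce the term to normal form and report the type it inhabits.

resulting normal form:
  succ (succ (succ (succ (succ zero))))
the term's type:
  Nat


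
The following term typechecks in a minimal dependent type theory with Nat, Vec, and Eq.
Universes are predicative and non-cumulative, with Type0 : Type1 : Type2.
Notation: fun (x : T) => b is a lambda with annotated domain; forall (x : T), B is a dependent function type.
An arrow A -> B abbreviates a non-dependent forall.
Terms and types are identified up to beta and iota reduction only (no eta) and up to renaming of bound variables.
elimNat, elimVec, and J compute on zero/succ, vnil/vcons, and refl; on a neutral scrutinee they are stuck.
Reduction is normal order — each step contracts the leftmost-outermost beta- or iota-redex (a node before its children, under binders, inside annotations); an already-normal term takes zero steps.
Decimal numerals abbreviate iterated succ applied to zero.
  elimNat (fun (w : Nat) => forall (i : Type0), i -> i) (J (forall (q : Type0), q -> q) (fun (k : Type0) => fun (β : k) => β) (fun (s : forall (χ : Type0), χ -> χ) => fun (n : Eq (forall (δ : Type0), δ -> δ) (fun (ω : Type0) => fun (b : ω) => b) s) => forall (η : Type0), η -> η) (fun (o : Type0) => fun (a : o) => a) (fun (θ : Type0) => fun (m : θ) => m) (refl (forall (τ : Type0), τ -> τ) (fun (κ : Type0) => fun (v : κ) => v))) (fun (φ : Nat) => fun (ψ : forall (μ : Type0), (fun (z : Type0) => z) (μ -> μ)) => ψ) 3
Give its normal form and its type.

normal form:
  fun (w : Type0) => fun (i : w) => i
type:
  forall (w : Type0), w -> w
observation: contracting an elimNat iota-redex first, the term normalizes in 11 steps.


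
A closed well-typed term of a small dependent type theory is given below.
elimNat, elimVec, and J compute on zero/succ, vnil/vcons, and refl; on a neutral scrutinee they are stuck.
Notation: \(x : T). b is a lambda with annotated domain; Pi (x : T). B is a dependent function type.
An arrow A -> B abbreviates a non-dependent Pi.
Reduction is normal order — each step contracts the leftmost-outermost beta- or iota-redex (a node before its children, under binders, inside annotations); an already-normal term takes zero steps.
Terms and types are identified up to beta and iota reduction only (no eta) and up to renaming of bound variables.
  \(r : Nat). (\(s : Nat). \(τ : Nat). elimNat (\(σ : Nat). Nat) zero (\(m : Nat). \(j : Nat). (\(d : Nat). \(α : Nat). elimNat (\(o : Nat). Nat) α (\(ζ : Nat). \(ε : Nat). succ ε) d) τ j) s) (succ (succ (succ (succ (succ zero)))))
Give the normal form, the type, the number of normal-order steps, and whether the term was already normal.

reduced normal form:
  \(r : Nat). \(s : Nat). elimNat (\(τ : Nat). Nat) (elimNat (\(σ : Nat). Nat) (elimNat (\(m : Nat). Nat) (elimNat (\(j : Nat). Nat) (elimNat (\(d : Nat). Nat) zero (\(α : Nat). \(o : Nat). succ o) s) (\(ζ : Nat). \(ε : Nat). succ ε) s) (\(γ : Nat). \(b : Nat). succ b) s) (\(i : Nat). \(φ : Nat). succ φ) s) (\(ξ : Nat). \(g : Nat). succ g) s
inferred type:
  Nat -> Nat -> Nat
reduction steps (normal order): 27
already normal: no
first redex: a beta-redex


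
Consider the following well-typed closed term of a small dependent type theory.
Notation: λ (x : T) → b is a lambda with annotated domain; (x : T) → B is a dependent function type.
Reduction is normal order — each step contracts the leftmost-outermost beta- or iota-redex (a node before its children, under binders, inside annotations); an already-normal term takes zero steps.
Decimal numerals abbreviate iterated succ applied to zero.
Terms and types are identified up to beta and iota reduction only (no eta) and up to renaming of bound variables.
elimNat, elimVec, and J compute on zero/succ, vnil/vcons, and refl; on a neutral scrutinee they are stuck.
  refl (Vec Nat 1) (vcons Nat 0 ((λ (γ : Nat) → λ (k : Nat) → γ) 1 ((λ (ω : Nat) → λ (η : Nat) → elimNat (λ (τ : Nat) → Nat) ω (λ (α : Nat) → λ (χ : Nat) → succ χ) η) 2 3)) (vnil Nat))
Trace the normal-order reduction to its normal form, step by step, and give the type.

reduction (normal order):
  refl (Vec Nat 1) (vcons Nat 0 ((λ (γ : Nat) → λ (k : Nat) → γ) 1 ((λ (ω : Nat) → λ (η : Nat) → elimNat (λ (τ : Nat) → Nat) ω (λ (α : Nat) → λ (χ : Nat) → succ χ) η) 2 3)) (vnil Nat))
  ~> refl (Vec Nat 1) (vcons Nat 0 ((λ (γ : Nat) → 1) ((λ (k : Nat) → λ (ω : Nat) → elimNat (λ (η : Nat) → Nat) k (λ (τ : Nat) → λ (α : Nat) → succ α) ω) 2 3)) (vnil Nat))
  ~> refl (Vec Nat 1) (vcons Nat 0 1 (vnil Nat))
the term's type:
  Eq (Vec Nat 1) (vcons Nat 0 1 (vnil Nat)) (vcons Nat 0 1 (vnil Nat))


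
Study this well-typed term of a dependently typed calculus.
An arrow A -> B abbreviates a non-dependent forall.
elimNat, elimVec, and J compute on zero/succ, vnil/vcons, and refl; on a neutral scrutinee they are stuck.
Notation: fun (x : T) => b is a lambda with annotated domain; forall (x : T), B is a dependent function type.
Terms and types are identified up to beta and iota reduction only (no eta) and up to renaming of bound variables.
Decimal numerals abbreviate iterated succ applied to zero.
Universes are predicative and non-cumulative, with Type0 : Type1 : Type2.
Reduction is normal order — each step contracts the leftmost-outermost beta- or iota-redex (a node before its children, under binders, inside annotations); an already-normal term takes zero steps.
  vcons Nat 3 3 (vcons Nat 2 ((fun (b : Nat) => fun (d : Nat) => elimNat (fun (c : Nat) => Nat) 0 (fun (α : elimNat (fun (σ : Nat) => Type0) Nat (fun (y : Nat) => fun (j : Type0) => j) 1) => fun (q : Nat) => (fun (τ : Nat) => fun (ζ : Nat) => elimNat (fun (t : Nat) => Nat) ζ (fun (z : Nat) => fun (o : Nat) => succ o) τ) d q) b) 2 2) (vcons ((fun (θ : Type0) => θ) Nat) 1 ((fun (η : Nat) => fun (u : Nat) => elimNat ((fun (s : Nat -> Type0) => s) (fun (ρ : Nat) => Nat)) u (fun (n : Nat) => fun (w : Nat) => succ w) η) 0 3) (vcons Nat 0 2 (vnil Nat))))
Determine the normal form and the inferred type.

resulting normal form:
  vcons Nat 3 3 (vcons Nat 2 4 (vcons Nat 1 3 (vcons Nat 0 2 (vnil Nat))))
inferred type:
  Vec Nat 4
observation: the first redex contracted is a beta-redex; the normal form is reached in 31 normal-order steps.


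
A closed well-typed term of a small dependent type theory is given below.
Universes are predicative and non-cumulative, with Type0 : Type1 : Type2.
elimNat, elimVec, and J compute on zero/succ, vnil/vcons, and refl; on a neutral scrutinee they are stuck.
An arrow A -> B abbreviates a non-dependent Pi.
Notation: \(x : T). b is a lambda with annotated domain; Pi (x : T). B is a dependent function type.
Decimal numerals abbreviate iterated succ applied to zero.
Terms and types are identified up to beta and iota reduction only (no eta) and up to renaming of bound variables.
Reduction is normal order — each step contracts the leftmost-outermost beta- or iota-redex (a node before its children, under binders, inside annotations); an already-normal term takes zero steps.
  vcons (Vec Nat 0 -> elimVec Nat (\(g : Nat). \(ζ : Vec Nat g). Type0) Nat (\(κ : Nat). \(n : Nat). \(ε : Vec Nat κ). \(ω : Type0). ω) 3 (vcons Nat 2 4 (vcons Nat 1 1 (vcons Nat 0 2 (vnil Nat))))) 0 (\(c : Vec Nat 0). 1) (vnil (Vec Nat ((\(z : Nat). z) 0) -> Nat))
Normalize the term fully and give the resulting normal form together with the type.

resulting normal form:
  vcons (Vec Nat 0 -> Nat) 0 (\(g : Vec Nat 0). 1) (vnil (Vec Nat 0 -> Nat))
type:
  Vec (Vec Nat 0 -> Nat) 1


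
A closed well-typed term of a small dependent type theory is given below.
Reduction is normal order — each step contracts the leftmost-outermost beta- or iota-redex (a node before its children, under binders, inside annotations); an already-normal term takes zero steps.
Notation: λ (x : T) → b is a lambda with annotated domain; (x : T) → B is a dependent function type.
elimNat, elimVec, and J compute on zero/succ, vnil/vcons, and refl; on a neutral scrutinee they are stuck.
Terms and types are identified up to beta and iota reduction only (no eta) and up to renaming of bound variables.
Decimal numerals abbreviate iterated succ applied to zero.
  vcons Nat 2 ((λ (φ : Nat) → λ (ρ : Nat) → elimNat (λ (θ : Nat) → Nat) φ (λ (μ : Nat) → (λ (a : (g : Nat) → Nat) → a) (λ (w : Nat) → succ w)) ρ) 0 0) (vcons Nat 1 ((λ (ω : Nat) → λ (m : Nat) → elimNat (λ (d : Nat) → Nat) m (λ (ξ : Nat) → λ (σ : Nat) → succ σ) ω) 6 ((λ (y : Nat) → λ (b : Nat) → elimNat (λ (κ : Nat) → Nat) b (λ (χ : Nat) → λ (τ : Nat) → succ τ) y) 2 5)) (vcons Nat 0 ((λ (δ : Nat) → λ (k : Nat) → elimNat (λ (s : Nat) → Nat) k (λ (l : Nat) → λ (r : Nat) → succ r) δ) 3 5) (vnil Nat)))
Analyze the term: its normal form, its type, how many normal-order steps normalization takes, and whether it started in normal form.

resulting normal form:
  vcons Nat 2 0 (vcons Nat 1 13 (vcons Nat 0 8 (vnil Nat)))
inferred type:
  Vec Nat 3
normal-order step count: 45
term was already normal: no
first redex: a beta-redex


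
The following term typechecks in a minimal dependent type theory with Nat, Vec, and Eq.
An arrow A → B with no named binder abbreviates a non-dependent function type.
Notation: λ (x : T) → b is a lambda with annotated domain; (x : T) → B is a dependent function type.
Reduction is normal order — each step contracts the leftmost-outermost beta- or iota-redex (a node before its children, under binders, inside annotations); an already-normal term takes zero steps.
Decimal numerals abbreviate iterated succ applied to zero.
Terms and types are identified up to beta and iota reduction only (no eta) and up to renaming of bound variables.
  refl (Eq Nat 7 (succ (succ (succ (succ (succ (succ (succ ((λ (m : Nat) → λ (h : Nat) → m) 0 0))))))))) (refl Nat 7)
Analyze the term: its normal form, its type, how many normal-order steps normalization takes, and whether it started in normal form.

reduced normal form:
  refl (Eq Nat 7 7) (refl Nat 7)
inferred type:
  Eq (Eq Nat 7 7) (refl Nat 7) (refl Nat 7)
normal-order step count: 2
term was already normal: no
first contracted redex: a beta-redex


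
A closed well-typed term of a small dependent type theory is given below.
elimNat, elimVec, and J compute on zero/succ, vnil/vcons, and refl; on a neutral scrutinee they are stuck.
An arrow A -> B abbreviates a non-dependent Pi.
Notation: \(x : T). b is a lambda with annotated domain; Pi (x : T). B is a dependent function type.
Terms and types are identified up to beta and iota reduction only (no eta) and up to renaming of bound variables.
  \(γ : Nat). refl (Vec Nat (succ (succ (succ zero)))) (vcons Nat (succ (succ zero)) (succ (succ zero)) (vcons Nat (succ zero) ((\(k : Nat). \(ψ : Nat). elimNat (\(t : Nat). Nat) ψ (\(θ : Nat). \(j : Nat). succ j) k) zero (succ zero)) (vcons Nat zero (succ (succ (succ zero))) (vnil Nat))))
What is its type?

inferred type:
  Nat -> Eq (Vec Nat (succ (succ (succ zero)))) (vcons Nat (succ (succ zero)) (succ (succ zero)) (vcons Nat (succ zero) (succ zero) (vcons Nat zero (succ (succ (succ zero))) (vnil Nat)))) (vcons Nat (succ (succ zero)) (succ (succ zero)) (vcons Nat (succ zero) (succ zero) (vcons Nat zero (succ (succ (succ zero))) (vnil Nat))))


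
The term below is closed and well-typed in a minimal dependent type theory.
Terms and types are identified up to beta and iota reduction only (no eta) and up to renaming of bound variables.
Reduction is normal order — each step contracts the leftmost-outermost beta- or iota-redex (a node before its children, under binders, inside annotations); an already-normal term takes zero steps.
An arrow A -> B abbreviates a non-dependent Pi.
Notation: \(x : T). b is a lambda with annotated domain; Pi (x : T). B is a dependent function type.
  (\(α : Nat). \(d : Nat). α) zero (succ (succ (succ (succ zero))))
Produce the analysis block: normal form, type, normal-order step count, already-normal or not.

normal form:
  zero
the term's type:
  Nat
reduction steps (normal order): 2
started in normal form: no
first redex: a beta-redex


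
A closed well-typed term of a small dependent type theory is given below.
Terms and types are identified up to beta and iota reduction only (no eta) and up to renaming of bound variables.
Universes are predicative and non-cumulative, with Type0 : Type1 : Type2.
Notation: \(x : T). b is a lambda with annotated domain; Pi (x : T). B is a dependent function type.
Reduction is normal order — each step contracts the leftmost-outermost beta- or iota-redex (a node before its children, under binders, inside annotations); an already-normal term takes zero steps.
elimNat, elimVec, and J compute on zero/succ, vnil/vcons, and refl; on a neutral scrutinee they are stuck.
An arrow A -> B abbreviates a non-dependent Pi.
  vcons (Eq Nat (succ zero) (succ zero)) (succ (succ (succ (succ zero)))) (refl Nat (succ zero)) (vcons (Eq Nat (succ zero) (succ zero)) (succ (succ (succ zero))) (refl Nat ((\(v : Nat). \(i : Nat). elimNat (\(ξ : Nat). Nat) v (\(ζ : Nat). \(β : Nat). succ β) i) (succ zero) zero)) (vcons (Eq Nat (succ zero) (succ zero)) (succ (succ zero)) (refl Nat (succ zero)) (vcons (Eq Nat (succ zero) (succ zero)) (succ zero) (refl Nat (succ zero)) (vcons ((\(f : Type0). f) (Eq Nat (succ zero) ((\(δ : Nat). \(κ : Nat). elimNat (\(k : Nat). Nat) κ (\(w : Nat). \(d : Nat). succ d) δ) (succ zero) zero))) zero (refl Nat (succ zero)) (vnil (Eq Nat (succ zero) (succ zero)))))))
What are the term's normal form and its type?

reduced normal form:
  vcons (Eq Nat (succ zero) (succ zero)) (succ (succ (succ (succ zero)))) (refl Nat (succ zero)) (vcons (Eq Nat (succ zero) (succ zero)) (succ (succ (succ zero))) (refl Nat (succ zero)) (vcons (Eq Nat (succ zero) (succ zero)) (succ (succ zero)) (refl Nat (succ zero)) (vcons (Eq Nat (succ zero) (succ zero)) (succ zero) (refl Nat (succ zero)) (vcons (Eq Nat (succ zero) (succ zero)) zero (refl Nat (succ zero)) (vnil (Eq Nat (succ zero) (succ zero)))))))
inferred type:
  Vec (Eq Nat (succ zero) (succ zero)) (succ (succ (succ (succ (succ zero)))))
observation: normalization takes exactly 10 steps under the normal-order strategy.


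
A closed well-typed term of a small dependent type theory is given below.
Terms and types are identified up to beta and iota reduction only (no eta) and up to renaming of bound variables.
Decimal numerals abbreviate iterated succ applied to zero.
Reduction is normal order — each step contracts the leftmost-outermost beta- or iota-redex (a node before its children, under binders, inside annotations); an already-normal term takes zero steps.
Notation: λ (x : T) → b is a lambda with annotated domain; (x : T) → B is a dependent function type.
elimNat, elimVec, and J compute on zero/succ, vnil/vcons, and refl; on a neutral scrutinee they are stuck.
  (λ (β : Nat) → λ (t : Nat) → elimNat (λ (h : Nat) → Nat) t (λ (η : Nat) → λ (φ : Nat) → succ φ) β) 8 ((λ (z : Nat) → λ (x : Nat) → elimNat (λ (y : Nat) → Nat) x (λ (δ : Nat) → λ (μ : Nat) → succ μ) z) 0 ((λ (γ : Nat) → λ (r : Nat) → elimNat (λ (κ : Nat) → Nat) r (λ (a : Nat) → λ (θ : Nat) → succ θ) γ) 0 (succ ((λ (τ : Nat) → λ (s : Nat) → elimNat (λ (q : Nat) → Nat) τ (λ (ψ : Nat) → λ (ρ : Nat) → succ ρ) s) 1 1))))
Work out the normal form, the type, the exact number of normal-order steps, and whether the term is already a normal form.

normal form:
  11
the term's type:
  Nat
normal-order step count: 39
already normal: no
first redex: a beta-redex


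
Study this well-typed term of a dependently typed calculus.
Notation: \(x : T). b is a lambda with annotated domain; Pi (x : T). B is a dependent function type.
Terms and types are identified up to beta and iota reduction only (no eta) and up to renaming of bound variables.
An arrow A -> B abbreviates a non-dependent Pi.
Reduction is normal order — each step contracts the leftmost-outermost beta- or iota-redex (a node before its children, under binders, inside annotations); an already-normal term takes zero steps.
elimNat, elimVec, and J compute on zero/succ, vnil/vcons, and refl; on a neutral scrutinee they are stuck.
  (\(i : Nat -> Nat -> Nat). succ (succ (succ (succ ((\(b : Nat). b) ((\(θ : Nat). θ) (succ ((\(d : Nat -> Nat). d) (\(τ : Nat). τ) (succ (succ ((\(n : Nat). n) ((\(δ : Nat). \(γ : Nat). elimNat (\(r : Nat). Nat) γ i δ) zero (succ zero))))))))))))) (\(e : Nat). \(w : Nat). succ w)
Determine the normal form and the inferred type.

normal form:
  succ (succ (succ (succ (succ (succ (succ (succ zero)))))))
type:
  Nat


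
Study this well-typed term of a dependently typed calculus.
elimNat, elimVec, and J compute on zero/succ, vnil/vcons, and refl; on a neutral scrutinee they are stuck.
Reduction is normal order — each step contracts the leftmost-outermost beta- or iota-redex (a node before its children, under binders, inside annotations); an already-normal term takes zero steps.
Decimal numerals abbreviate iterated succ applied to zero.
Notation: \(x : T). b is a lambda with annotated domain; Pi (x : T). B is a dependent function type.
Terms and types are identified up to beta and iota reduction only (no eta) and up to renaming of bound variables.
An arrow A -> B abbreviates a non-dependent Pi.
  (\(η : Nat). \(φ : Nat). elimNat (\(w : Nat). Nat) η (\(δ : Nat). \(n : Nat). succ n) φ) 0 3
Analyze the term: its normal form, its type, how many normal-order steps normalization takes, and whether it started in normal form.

normal form:
  3
type:
  Nat
steps to reach normal form (normal order): 12
started in normal form: no
first redex: a beta-redex


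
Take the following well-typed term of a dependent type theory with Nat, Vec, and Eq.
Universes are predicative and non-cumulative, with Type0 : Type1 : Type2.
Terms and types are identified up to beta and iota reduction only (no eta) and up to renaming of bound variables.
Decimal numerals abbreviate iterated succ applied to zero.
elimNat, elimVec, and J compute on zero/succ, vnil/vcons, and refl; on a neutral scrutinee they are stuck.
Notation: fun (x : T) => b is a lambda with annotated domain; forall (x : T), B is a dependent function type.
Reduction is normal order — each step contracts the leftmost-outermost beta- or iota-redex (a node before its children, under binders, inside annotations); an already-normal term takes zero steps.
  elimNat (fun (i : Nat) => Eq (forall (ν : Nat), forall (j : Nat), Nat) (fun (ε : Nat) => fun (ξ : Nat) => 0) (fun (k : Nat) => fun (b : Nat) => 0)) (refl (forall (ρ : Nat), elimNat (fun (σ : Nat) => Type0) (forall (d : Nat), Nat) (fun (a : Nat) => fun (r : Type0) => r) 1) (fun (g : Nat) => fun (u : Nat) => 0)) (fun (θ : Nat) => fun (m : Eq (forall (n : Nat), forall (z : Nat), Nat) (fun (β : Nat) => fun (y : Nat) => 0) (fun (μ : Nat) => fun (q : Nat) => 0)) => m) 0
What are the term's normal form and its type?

normal form:
  refl (forall (i : Nat), forall (ν : Nat), Nat) (fun (j : Nat) => fun (ε : Nat) => 0)
the term's type:
  Eq (forall (i : Nat), forall (ν : Nat), Nat) (fun (j : Nat) => fun (ε : Nat) => 0) (fun (ξ : Nat) => fun (k : Nat) => 0)


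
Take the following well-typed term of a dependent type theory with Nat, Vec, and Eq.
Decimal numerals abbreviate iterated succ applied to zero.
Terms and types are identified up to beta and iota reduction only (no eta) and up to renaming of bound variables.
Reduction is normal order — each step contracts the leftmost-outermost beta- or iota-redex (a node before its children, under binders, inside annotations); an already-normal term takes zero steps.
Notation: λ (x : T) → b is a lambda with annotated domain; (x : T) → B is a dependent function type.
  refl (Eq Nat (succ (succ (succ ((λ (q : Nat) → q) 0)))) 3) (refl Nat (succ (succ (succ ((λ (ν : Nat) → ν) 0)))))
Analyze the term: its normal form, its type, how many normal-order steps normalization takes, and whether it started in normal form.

reduced normal form:
  refl (Eq Nat 3 3) (refl Nat 3)
type:
  Eq (Eq Nat 3 3) (refl Nat 3) (refl Nat 3)
reduction steps (normal order): 2
term was already normal: no
first contracted redex: a beta-redex


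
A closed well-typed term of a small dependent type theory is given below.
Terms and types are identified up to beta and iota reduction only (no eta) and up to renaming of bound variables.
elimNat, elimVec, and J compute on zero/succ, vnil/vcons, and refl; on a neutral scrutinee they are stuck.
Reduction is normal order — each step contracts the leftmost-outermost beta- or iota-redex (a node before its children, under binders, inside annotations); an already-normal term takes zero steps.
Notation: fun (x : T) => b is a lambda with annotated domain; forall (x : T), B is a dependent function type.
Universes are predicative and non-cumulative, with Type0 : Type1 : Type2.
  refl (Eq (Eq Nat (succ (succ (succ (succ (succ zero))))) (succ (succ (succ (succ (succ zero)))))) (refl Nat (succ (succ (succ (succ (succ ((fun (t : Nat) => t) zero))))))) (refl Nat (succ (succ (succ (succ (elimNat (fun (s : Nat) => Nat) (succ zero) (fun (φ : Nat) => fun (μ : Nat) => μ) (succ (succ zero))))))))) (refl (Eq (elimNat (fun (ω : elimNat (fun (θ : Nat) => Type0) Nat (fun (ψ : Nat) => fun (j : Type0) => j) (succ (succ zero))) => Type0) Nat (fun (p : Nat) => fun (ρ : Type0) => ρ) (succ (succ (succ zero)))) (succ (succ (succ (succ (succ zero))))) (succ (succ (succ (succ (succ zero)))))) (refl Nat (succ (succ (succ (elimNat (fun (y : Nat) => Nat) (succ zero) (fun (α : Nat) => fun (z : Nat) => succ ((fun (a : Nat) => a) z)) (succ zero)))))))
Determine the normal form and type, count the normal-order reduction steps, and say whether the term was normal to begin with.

reduced normal form:
  refl (Eq (Eq Nat (succ (succ (succ (succ (succ zero))))) (succ (succ (succ (succ (succ zero)))))) (refl Nat (succ (succ (succ (succ (succ zero)))))) (refl Nat (succ (succ (succ (succ (succ zero))))))) (refl (Eq Nat (succ (succ (succ (succ (succ zero))))) (succ (succ (succ (succ (succ zero)))))) (refl Nat (succ (succ (succ (succ (succ zero)))))))
type:
  Eq (Eq (Eq Nat (succ (succ (succ (succ (succ zero))))) (succ (succ (succ (succ (succ zero)))))) (refl Nat (succ (succ (succ (succ (succ zero)))))) (refl Nat (succ (succ (succ (succ (succ zero))))))) (refl (Eq Nat (succ (succ (succ (succ (succ zero))))) (succ (succ (succ (succ (succ zero)))))) (refl Nat (succ (succ (succ (succ (succ zero))))))) (refl (Eq Nat (succ (succ (succ (succ (succ zero))))) (succ (succ (succ (succ (succ zero)))))) (refl Nat (succ (succ (succ (succ (succ zero)))))))
normal-order step count: 23
term was already normal: no
first contracted redex: a beta-redex
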